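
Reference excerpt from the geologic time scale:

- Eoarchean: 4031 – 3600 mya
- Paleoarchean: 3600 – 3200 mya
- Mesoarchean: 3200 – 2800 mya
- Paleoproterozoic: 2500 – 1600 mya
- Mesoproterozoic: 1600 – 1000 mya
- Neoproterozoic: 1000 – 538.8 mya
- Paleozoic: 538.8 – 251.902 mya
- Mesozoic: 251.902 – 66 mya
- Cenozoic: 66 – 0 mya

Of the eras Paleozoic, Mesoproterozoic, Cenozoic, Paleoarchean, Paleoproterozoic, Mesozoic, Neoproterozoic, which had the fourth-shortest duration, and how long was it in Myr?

Paleoarchean, 400 million years

Start − end for each: Paleozoic 538.8 − 251.902 = 286.898; Mesoproterozoic 1600 − 1000 = 600; Cenozoic 66 − 0 = 66; Paleoarchean 3600 − 3200 = 400; Paleoproterozoic 2500 − 1600 = 900; Mesozoic 251.902 − 66 = 185.902; Neoproterozoic 1000 − 538.8 = 461.2.
Ranking these from shortest: Cenozoic < Mesozoic < Paleozoic < Paleoarchean < Neoproterozoic < Mesoproterozoic < Paleoproterozoic.
Position 4 in that ranking is Paleoarchean, which lasted 400 Myr.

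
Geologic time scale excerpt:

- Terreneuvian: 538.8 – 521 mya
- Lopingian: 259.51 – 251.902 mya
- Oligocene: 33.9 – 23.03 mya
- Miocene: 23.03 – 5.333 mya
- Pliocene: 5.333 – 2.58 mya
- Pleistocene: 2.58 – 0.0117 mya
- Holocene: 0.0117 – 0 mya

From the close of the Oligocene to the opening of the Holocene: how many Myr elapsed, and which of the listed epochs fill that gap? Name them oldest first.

End of Oligocene = 23.03 Ma; start of Holocene = 0.0117 Ma.
Gap = 23.03 − 0.0117 = 23.0183 Myr.
Epochs wholly inside 23.03–0.0117 Ma: Miocene (23.03–5.333), Pliocene (5.333–2.58), Pleistocene (2.58–0.0117).

23.0183 million years; Miocene, Pliocene, Pleistocene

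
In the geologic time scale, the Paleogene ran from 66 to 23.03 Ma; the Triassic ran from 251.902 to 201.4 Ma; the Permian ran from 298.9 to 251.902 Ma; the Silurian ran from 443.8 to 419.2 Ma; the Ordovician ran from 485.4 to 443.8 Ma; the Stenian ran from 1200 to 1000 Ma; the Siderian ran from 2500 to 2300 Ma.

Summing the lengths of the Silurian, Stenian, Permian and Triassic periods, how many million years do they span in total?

322.1 million years

Each duration: Silurian = 24.6; Stenian = 200; Permian = 46.998; Triassic = 50.502.
Sum: 24.6 + 200 + 46.998 + 50.502 = 322.1 Myr.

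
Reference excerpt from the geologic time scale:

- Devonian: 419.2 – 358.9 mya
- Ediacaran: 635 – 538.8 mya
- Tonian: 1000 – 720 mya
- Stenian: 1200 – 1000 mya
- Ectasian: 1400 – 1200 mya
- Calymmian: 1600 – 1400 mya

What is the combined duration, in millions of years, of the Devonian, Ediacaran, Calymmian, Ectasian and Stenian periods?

Duration is start − end for each: (419.2 − 358.9) + (635 − 538.8) + (1600 − 1400) + (1400 − 1200) + (1200 − 1000).
That is 60.3 + 96.2 + 200 + 200 + 200, which totals 756.5 million years.

756.5 million years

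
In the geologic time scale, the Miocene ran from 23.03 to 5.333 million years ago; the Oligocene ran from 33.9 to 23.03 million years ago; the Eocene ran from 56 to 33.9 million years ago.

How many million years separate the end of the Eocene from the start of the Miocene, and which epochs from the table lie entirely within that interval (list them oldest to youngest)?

The Eocene closes at 33.9 Ma and the Miocene opens at 23.03 Ma, so the interval is 33.9 − 23.03 = 10.87 Myr.
An epoch fits inside if it starts at or after 33.9 Ma and ends at or before 23.03 Ma; oldest first that gives Oligocene.

10.87 million years; Oligocene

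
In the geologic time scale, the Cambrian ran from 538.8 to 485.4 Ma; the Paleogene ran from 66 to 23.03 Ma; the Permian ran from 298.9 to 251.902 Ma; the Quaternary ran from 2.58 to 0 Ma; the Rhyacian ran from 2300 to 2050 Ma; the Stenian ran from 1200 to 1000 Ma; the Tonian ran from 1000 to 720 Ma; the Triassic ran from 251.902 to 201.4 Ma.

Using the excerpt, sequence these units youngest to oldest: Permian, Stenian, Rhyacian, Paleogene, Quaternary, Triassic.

Read off each span (Ma): Permian 298.9–251.902; Stenian 1200–1000; Rhyacian 2300–2050; Paleogene 66–23.03; Quaternary 2.58–0; Triassic 251.902–201.4.
Larger Ma is older, so oldest→youngest is Rhyacian, Stenian, Permian, Triassic, Paleogene, Quaternary; reverse it for youngest→oldest.

Quaternary, Paleogene, Triassic, Permian, Stenian, Rhyacian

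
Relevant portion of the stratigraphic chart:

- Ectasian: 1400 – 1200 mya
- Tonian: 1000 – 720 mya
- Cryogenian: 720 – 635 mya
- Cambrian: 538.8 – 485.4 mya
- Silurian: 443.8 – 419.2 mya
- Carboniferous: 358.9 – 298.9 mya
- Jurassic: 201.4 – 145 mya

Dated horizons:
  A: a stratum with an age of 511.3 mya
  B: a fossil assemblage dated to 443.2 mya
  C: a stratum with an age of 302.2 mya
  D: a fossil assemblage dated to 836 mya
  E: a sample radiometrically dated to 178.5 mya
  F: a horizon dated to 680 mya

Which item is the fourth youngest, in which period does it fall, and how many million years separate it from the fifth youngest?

Smaller Ma means younger, so youngest first: E 178.5 < C 302.2 < B 443.2 < A 511.3 < F 680 < D 836.
Counting 4 along gives A (511.3 Ma); the excerpt puts that inside the Cambrian, 538.8–485.4 Ma.
Next in line is F (680 Ma), and 680 − 511.3 = 168.7 Myr.

A, in the Cambrian; 168.7 million years to F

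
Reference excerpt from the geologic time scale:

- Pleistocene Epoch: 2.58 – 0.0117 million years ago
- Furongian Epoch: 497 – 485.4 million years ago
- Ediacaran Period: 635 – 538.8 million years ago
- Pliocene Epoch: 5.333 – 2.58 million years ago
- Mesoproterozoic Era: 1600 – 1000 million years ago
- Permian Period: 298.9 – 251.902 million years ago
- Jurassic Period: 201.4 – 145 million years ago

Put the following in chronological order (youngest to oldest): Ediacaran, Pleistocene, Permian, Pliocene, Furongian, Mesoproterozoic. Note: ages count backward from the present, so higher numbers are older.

Pleistocene, then Pliocene, then Permian, then Furongian, then Ediacaran, then Mesoproterozoic

Read off each span (Ma): Ediacaran 635–538.8; Pleistocene 2.58–0.0117; Permian 298.9–251.902; Pliocene 5.333–2.58; Furongian 497–485.4; Mesoproterozoic 1600–1000.
Larger Ma is older, so oldest→youngest is Mesoproterozoic, Ediacaran, Furongian, Permian, Pliocene, Pleistocene; reverse it for youngest→oldest.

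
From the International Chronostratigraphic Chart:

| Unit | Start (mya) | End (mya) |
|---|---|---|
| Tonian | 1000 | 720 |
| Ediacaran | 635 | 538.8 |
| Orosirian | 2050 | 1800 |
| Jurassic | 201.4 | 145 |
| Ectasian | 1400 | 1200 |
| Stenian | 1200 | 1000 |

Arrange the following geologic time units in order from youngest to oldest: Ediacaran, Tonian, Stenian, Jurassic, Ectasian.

Read off each span (Ma): Ediacaran 635–538.8; Tonian 1000–720; Stenian 1200–1000; Jurassic 201.4–145; Ectasian 1400–1200.
Larger Ma is older, so oldest→youngest is Ectasian, Stenian, Tonian, Ediacaran, Jurassic; reverse it for youngest→oldest.

Jurassic, then Ediacaran, then Tonian, then Stenian, then Ectasian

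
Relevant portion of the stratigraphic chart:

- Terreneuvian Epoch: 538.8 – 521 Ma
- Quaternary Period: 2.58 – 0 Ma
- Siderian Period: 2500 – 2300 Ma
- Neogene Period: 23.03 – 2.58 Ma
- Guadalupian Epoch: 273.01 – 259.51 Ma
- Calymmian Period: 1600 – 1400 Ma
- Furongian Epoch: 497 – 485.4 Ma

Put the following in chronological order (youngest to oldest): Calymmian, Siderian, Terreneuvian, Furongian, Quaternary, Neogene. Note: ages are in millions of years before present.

Quaternary, then Neogene, then Furongian, then Terreneuvian, then Calymmian, then Siderian

Sorting by start age (ascending Ma, since larger Ma = older): Quaternary start 2.58, Neogene start 23.03, Furongian start 497, Terreneuvian start 538.8, Calymmian start 1600, Siderian start 2500.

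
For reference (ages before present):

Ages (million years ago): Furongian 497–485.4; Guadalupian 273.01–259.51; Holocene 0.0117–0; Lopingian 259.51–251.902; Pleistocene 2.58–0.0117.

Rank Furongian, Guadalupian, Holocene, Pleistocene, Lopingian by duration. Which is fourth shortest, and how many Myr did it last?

Furongian, 11.6 million years

Start − end for each: Furongian 497 − 485.4 = 11.6; Guadalupian 273.01 − 259.51 = 13.5; Holocene 0.0117 − 0 = 0.0117; Pleistocene 2.58 − 0.0117 = 2.5683; Lopingian 259.51 − 251.902 = 7.608.
Ranking these from shortest: Holocene < Pleistocene < Lopingian < Furongian < Guadalupian.
Position 4 in that ranking is Furongian, which lasted 11.6 Myr.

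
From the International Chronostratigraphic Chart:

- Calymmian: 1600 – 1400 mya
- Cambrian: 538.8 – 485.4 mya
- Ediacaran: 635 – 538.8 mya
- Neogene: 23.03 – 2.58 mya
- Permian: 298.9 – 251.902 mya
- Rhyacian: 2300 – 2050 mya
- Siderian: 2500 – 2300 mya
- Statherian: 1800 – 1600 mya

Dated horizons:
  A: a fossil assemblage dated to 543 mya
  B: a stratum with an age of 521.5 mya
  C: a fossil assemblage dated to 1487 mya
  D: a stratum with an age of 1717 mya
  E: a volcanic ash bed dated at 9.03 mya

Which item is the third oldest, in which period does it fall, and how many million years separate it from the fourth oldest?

A, in the Ediacaran; 21.5 million years to B

Sorted oldest-first by Ma: D (1717), C (1487), A (543), B (521.5), E (9.03).
The third oldest is A at 543 Ma, which lies in 635–538.8 Ma: the Ediacaran.
The fourth oldest is B at 521.5 Ma; separation = |543 − 521.5| = 21.5 Myr.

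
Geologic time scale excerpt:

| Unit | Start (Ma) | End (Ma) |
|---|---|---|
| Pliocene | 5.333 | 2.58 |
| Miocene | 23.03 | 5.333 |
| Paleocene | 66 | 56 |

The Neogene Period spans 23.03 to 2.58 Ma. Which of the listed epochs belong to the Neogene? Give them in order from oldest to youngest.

Epochs with both bounds inside 23.03–2.58 Ma: Miocene (23.03–5.333), Pliocene (5.333–2.58).

Miocene, Pliocene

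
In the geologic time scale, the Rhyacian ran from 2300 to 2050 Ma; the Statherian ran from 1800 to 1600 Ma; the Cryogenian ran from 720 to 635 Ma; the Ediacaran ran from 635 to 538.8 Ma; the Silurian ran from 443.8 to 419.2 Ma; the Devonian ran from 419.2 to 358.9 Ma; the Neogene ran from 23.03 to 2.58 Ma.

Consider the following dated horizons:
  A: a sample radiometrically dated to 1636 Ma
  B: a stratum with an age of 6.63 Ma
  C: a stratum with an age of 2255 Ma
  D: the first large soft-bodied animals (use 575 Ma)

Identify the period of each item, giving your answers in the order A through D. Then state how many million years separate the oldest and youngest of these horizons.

A — Statherian; B — Neogene; C — Rhyacian; D — Ediacaran; span 2248.37 million years

Match each age against the start–end ranges in the excerpt: A = 1636 Ma → Statherian (1800–1600); B = 6.63 Ma → Neogene (23.03–2.58); C = 2255 Ma → Rhyacian (2300–2050); D = 575 Ma → Ediacaran (635–538.8).
The largest age is 2255 Ma and the smallest is 6.63 Ma; their difference is 2248.37 Myr.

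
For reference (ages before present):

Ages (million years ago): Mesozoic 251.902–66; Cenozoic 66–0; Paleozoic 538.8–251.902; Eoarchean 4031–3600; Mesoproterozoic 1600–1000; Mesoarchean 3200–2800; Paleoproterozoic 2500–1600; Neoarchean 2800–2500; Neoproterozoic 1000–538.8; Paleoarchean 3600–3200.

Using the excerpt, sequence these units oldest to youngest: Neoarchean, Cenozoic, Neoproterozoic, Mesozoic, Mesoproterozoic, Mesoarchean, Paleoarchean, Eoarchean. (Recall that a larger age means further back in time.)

Eoarchean, Paleoarchean, Mesoarchean, Neoarchean, Mesoproterozoic, Neoproterozoic, Mesozoic, Cenozoic

Sorting by start age (descending Ma, since larger Ma = older): Eoarchean start 4031, Paleoarchean start 3600, Mesoarchean start 3200, Neoarchean start 2800, Mesoproterozoic start 1600, Neoproterozoic start 1000, Mesozoic start 251.902, Cenozoic start 66.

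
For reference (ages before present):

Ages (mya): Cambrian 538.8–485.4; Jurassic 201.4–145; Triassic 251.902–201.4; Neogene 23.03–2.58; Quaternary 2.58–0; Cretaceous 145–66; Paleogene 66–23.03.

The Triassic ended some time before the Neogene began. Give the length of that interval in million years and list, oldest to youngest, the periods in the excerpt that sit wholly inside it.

The Triassic closes at 201.4 Ma and the Neogene opens at 23.03 Ma, so the interval is 201.4 − 23.03 = 178.37 Myr.
A period fits inside if it starts at or after 201.4 Ma and ends at or before 23.03 Ma; oldest first that gives Jurassic, Cretaceous, Paleogene.

178.37 million years; Jurassic, Cretaceous, Paleogene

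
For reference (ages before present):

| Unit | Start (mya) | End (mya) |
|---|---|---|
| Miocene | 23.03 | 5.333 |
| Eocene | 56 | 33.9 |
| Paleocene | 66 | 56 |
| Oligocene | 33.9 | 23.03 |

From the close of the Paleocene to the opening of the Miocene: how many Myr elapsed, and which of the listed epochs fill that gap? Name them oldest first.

End of Paleocene = 56 Ma; start of Miocene = 23.03 Ma.
Gap = 56 − 23.03 = 32.97 Myr.
Epochs wholly inside 56–23.03 Ma: Eocene (56–33.9), Oligocene (33.9–23.03).

32.97 million years; Eocene, Oligocene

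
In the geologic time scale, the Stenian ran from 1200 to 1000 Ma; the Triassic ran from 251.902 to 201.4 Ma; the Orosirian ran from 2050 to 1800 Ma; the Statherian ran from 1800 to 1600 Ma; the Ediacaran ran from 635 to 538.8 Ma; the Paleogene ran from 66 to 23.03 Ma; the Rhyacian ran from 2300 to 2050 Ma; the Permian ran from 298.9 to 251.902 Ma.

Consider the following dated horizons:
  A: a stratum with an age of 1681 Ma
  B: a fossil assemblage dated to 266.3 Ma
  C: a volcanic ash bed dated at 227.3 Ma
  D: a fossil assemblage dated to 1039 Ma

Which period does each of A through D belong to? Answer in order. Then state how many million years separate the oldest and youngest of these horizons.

A — Statherian; B — Permian; C — Triassic; D — Stenian; span 1453.7 million years

Match each age against the start–end ranges in the excerpt: A = 1681 Ma → Statherian (1800–1600); B = 266.3 Ma → Permian (298.9–251.902); C = 227.3 Ma → Triassic (251.902–201.4); D = 1039 Ma → Stenian (1200–1000).
The largest age is 1681 Ma and the smallest is 227.3 Ma; their difference is 1453.7 Myr.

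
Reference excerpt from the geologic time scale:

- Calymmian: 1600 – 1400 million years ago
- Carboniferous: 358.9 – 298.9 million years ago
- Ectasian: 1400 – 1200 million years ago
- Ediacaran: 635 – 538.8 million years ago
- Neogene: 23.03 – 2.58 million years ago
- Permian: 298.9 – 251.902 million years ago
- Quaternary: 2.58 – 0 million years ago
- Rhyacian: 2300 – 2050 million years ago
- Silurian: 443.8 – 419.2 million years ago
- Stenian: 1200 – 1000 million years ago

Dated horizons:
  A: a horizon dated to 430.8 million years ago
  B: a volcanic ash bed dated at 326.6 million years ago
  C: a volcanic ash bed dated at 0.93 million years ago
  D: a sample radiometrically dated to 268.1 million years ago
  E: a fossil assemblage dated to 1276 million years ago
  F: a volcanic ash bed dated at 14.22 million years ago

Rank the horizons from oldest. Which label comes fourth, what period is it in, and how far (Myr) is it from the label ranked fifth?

Larger Ma means older, so oldest first: E 1276 > A 430.8 > B 326.6 > D 268.1 > F 14.22 > C 0.93.
Counting 4 along gives D (268.1 Ma); the excerpt puts that inside the Permian, 298.9–251.902 Ma.
Next in line is F (14.22 Ma), and 268.1 − 14.22 = 253.88 Myr.

D, in the Permian; 253.88 million years to F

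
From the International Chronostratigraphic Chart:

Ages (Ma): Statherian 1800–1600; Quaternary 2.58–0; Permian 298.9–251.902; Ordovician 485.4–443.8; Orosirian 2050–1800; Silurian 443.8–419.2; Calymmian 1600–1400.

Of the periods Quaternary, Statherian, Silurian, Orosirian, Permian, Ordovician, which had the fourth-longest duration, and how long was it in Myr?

Start − end for each: Quaternary 2.58 − 0 = 2.58; Statherian 1800 − 1600 = 200; Silurian 443.8 − 419.2 = 24.6; Orosirian 2050 − 1800 = 250; Permian 298.9 − 251.902 = 46.998; Ordovician 485.4 − 443.8 = 41.6.
Ranking these from longest: Orosirian > Statherian > Permian > Ordovician > Silurian > Quaternary.
Position 4 in that ranking is Ordovician, which lasted 41.6 Myr.

Ordovician, 41.6 million years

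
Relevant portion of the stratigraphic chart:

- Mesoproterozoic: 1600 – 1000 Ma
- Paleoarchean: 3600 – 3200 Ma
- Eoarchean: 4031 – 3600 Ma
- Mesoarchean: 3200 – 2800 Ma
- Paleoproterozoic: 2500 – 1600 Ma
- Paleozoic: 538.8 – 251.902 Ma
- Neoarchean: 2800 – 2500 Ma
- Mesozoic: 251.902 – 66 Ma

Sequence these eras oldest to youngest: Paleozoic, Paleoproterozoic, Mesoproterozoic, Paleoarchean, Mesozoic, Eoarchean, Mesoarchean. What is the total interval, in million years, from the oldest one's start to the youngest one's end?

Eoarchean → Paleoarchean → Mesoarchean → Paleoproterozoic → Mesoproterozoic → Paleozoic → Mesozoic; total span 3965 Myr

From the excerpt: Paleozoic 538.8–251.902; Paleoproterozoic 2500–1600; Mesoproterozoic 1600–1000; Paleoarchean 3600–3200; Mesozoic 251.902–66; Eoarchean 4031–3600; Mesoarchean 3200–2800 (Ma).
Larger Ma is earlier, so the oldest is Eoarchean and the youngest is Mesozoic; oldest to youngest: Eoarchean, Paleoarchean, Mesoarchean, Paleoproterozoic, Mesoproterozoic, Paleozoic, Mesozoic.
Oldest start 4031 minus youngest end 66 gives 3965 Myr overall.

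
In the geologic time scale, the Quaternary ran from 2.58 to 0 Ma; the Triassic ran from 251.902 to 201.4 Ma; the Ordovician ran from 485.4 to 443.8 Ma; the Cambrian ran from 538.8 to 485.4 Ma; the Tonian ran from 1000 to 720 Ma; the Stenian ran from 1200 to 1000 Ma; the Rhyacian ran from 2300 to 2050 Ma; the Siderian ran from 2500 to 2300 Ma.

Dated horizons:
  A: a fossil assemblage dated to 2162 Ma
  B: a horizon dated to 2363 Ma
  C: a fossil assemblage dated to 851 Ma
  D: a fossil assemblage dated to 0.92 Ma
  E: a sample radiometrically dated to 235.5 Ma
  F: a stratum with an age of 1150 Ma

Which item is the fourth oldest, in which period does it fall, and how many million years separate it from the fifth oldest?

C, in the Tonian; 615.5 million years to E

Sorted oldest-first by Ma: B (2363), A (2162), F (1150), C (851), E (235.5), D (0.92).
The fourth oldest is C at 851 Ma, which lies in 1000–720 Ma: the Tonian.
The fifth oldest is E at 235.5 Ma; separation = |851 − 235.5| = 615.5 Myr.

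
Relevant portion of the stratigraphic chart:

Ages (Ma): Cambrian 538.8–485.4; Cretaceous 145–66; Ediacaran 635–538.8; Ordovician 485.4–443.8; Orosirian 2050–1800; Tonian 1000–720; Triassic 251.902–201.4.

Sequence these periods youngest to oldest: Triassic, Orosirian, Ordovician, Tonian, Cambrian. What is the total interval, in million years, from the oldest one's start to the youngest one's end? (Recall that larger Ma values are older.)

From the excerpt: Triassic 251.902–201.4; Orosirian 2050–1800; Ordovician 485.4–443.8; Tonian 1000–720; Cambrian 538.8–485.4 (Ma).
Larger Ma is earlier, so the oldest is Orosirian and the youngest is Triassic; youngest to oldest: Triassic, Ordovician, Cambrian, Tonian, Orosirian.
Oldest start 2050 minus youngest end 201.4 gives 1848.6 Myr overall.

Triassic, Ordovician, Cambrian, Tonian, Orosirian; total span 1848.6 Myr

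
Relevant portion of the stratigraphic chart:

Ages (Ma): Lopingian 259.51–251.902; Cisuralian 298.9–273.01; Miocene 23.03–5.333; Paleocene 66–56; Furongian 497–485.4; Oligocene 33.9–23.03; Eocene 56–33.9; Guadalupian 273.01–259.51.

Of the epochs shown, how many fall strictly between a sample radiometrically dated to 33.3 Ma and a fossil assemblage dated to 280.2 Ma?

4

280.2 Ma sits inside the Cisuralian (298.9–273.01) and 33.3 Ma inside the Oligocene (33.9–23.03); neither of those is wholly between the two dates.
The listed epochs lying completely between them are Guadalupian, Lopingian, Paleocene, Eocene — 4 in all.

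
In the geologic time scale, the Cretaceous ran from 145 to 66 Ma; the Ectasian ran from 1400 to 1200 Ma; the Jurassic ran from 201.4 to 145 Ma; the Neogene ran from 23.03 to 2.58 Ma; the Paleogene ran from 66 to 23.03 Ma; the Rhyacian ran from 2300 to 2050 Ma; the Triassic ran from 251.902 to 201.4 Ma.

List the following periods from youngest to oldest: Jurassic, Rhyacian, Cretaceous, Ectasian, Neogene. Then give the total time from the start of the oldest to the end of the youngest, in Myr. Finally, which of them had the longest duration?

From the excerpt: Jurassic 201.4–145; Rhyacian 2300–2050; Cretaceous 145–66; Ectasian 1400–1200; Neogene 23.03–2.58 (Ma).
Larger Ma is earlier, so the oldest is Rhyacian and the youngest is Neogene; youngest to oldest: Neogene, Cretaceous, Jurassic, Ectasian, Rhyacian.
Oldest start 2300 minus youngest end 2.58 gives 2297.42 Myr overall.
Individual lengths (start − end): Cretaceous 79; Rhyacian 250; Jurassic 56.4; Neogene 20.45; Ectasian 200. The largest is Rhyacian at 250 Myr.

Neogene → Cretaceous → Jurassic → Ectasian → Rhyacian; total span 2297.42 Myr; longest is Rhyacian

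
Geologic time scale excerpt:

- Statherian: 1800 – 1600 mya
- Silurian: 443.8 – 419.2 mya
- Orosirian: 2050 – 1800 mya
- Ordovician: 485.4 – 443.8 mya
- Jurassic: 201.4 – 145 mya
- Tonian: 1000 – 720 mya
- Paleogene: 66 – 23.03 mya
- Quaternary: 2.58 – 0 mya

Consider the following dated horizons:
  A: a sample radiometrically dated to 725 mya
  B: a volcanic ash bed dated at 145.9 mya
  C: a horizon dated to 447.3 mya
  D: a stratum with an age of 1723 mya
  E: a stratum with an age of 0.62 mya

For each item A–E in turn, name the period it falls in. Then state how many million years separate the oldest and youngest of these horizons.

A — Tonian; B — Jurassic; C — Ordovician; D — Statherian; E — Quaternary; span 1722.38 million years

A: 725 Ma lies in 1000–720 Ma, so Tonian.
B: 145.9 Ma lies in 201.4–145 Ma, so Jurassic.
C: 447.3 Ma lies in 485.4–443.8 Ma, so Ordovician.
D: 1723 Ma lies in 1800–1600 Ma, so Statherian.
E: 0.62 Ma lies in 2.58–0 Ma, so Quaternary.
Oldest = 1723 Ma, youngest = 0.62 Ma → span 1722.38 Myr.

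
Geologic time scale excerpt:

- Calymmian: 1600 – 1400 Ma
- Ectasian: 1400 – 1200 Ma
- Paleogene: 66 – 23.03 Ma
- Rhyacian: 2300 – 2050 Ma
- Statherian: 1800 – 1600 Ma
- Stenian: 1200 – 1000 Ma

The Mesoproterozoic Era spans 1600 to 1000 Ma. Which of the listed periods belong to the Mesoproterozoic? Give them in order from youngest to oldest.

Stenian, Ectasian, Calymmian

Periods with both bounds inside 1600–1000 Ma: Stenian (1200–1000), Ectasian (1400–1200), Calymmian (1600–1400).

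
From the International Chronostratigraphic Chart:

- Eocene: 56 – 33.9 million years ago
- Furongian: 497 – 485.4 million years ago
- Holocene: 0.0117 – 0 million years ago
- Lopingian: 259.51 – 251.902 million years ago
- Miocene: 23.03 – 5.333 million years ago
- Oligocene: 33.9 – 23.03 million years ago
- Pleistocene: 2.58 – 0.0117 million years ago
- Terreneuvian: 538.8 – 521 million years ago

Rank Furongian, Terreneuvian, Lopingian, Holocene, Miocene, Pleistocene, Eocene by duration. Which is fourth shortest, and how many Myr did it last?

Durations: Furongian 11.6; Terreneuvian 17.8; Lopingian 7.608; Holocene 0.0117; Miocene 17.697; Pleistocene 2.5683; Eocene 22.1 Myr.
Sorted shortest-first: Holocene (0.0117), Pleistocene (2.5683), Lopingian (7.608), Furongian (11.6), Miocene (17.697), Terreneuvian (17.8), Eocene (22.1).
The fourth shortest is Furongian at 11.6 Myr.

Furongian, 11.6 million years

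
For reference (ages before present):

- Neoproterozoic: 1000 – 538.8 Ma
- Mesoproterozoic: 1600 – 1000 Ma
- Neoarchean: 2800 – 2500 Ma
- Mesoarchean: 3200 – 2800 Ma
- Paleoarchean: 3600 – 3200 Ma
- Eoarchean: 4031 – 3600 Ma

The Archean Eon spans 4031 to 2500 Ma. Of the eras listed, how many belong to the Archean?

Eras inside 4031–2500 Ma: Eoarchean, Paleoarchean, Mesoarchean, Neoarchean — 4 in total.

4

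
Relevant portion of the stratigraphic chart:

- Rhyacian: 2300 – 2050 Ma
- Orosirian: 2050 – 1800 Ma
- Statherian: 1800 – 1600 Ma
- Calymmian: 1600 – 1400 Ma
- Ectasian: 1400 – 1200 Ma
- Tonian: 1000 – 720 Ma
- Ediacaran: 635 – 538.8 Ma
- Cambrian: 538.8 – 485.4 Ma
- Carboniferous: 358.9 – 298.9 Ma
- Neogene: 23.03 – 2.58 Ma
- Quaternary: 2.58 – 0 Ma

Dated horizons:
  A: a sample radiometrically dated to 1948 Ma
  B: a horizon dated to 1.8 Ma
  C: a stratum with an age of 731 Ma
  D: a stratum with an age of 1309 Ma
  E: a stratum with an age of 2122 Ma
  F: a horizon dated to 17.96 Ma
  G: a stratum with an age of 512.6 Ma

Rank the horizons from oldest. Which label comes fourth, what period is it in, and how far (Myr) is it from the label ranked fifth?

Larger Ma means older, so oldest first: E 2122 > A 1948 > D 1309 > C 731 > G 512.6 > F 17.96 > B 1.8.
Counting 4 along gives C (731 Ma); the excerpt puts that inside the Tonian, 1000–720 Ma.
Next in line is G (512.6 Ma), and 731 − 512.6 = 218.4 Myr.

C, in the Tonian; 218.4 million years to G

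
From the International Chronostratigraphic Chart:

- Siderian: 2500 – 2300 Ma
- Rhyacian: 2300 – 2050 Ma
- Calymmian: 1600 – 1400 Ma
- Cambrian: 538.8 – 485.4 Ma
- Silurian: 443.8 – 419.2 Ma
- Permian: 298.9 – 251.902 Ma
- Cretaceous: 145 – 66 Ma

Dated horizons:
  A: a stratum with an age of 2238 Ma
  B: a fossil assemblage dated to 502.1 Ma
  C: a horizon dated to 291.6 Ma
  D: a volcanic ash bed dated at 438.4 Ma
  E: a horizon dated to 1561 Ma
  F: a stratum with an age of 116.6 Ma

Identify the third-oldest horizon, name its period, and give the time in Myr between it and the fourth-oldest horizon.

B, in the Cambrian; 63.7 million years to D

Sorted oldest-first by Ma: A (2238), E (1561), B (502.1), D (438.4), C (291.6), F (116.6).
The third oldest is B at 502.1 Ma, which lies in 538.8–485.4 Ma: the Cambrian.
The fourth oldest is D at 438.4 Ma; separation = |502.1 − 438.4| = 63.7 Myr.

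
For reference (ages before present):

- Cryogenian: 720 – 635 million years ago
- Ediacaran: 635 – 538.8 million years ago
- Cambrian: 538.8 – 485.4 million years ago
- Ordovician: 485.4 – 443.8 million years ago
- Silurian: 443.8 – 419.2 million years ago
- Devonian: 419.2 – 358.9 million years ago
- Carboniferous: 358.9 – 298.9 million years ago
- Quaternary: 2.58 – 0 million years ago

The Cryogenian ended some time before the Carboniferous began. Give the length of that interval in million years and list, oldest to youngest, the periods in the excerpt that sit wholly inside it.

End of Cryogenian = 635 Ma; start of Carboniferous = 358.9 Ma.
Gap = 635 − 358.9 = 276.1 Myr.
Periods wholly inside 635–358.9 Ma: Ediacaran (635–538.8), Cambrian (538.8–485.4), Ordovician (485.4–443.8), Silurian (443.8–419.2), Devonian (419.2–358.9).

276.1 million years; Ediacaran, Cambrian, Ordovician, Silurian, Devonian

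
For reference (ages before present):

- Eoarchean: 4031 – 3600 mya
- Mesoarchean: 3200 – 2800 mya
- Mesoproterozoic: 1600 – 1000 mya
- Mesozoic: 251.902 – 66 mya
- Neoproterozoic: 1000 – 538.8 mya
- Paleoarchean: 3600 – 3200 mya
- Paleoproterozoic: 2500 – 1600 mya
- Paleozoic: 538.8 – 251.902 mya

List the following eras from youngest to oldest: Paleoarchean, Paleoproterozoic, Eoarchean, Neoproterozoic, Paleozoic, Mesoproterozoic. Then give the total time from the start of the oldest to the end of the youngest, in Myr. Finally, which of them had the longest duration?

Paleozoic, Neoproterozoic, Mesoproterozoic, Paleoproterozoic, Paleoarchean, Eoarchean; total span 3779.098 Myr; longest is Paleoproterozoic

Start ages (Ma): Eoarchean 4031, Paleoarchean 3600, Paleoproterozoic 2500, Mesoproterozoic 1600, Neoproterozoic 1000, Paleozoic 538.8.
Ordered youngest to oldest: Paleozoic, Neoproterozoic, Mesoproterozoic, Paleoproterozoic, Paleoarchean, Eoarchean.
Span = 4031 − 251.902 = 3779.098 Myr.
Durations: Neoproterozoic 461.2, Paleoarchean 400, Mesoproterozoic 600, Paleoproterozoic 900, Paleozoic 286.898, Eoarchean 431 → longest is Paleoproterozoic (900 Myr).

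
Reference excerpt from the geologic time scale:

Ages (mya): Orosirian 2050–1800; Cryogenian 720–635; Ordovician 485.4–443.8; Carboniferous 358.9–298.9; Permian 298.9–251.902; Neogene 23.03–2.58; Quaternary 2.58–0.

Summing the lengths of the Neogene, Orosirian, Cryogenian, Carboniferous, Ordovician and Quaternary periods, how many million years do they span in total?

Duration is start − end for each: (23.03 − 2.58) + (2050 − 1800) + (720 − 635) + (358.9 − 298.9) + (485.4 − 443.8) + (2.58 − 0).
That is 20.45 + 250 + 85 + 60 + 41.6 + 2.58, which totals 459.63 million years.

459.63 million years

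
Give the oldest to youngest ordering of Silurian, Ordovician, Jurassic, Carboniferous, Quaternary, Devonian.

Ordovician, then Silurian, then Devonian, then Carboniferous, then Jurassic, then Quaternary

Era membership (oldest first within each) — Paleozoic: Ordovician, Silurian, Devonian, Carboniferous; Mesozoic: Jurassic; Cenozoic: Quaternary. Paleozoic precedes Mesozoic, which precedes Cenozoic. Concatenating the groups in that era order gives oldest to youngest directly.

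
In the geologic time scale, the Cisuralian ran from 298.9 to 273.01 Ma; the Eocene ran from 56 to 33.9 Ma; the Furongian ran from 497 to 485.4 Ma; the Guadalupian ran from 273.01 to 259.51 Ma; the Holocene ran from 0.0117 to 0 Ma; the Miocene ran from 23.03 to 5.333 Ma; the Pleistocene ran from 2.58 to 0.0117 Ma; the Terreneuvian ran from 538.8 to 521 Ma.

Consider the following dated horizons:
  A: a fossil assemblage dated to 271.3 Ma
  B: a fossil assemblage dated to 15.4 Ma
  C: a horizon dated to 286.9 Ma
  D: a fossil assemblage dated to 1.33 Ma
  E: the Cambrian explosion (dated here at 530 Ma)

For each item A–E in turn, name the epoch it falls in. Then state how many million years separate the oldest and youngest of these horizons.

A: 271.3 Ma lies in 273.01–259.51 Ma, so Guadalupian.
B: 15.4 Ma lies in 23.03–5.333 Ma, so Miocene.
C: 286.9 Ma lies in 298.9–273.01 Ma, so Cisuralian.
D: 1.33 Ma lies in 2.58–0.0117 Ma, so Pleistocene.
E: 530 Ma lies in 538.8–521 Ma, so Terreneuvian.
Oldest = 530 Ma, youngest = 1.33 Ma → span 528.67 Myr.

A — Guadalupian; B — Miocene; C — Cisuralian; D — Pleistocene; E — Terreneuvian; span 528.67 million years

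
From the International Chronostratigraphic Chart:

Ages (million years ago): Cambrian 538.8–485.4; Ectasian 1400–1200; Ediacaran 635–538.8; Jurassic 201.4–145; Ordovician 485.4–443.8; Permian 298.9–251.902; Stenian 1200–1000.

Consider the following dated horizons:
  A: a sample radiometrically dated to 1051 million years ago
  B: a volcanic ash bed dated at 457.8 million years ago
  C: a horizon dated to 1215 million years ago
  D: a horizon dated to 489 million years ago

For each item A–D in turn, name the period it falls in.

A — Stenian; B — Ordovician; C — Ectasian; D — Cambrian

A: 1051 Ma lies in 1200–1000 Ma, so Stenian.
B: 457.8 Ma lies in 485.4–443.8 Ma, so Ordovician.
C: 1215 Ma lies in 1400–1200 Ma, so Ectasian.
D: 489 Ma lies in 538.8–485.4 Ma, so Cambrian.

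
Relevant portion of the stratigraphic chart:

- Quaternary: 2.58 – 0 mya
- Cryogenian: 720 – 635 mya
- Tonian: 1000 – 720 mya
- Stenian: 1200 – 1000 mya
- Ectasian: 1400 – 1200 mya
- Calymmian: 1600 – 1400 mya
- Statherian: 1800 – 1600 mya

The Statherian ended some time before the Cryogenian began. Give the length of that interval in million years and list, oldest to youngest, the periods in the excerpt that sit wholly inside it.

End of Statherian = 1600 Ma; start of Cryogenian = 720 Ma.
Gap = 1600 − 720 = 880 Myr.
Periods wholly inside 1600–720 Ma: Calymmian (1600–1400), Ectasian (1400–1200), Stenian (1200–1000), Tonian (1000–720).

880 million years; Calymmian, Ectasian, Stenian, Tonian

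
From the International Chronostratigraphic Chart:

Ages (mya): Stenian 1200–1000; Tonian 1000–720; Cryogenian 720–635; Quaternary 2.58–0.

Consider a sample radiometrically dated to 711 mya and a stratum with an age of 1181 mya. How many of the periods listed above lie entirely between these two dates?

1181 Ma sits inside the Stenian (1200–1000) and 711 Ma inside the Cryogenian (720–635); neither of those is wholly between the two dates.
The listed periods lying completely between them are Tonian — 1 in all.

1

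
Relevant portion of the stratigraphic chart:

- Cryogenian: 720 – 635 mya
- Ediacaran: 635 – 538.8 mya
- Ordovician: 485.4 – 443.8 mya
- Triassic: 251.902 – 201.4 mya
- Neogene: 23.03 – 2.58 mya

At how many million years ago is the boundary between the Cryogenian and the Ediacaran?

The Cryogenian ends and the Ediacaran begins at 635 mya.

635 mya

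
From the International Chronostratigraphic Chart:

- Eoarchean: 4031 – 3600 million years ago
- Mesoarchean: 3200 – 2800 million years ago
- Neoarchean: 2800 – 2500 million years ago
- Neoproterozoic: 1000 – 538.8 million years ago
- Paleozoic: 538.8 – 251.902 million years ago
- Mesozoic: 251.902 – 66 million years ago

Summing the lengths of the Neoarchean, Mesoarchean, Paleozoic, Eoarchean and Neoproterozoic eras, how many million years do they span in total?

Duration is start − end for each: (2800 − 2500) + (3200 − 2800) + (538.8 − 251.902) + (4031 − 3600) + (1000 − 538.8).
That is 300 + 400 + 286.898 + 431 + 461.2, which totals 1879.098 million years.

1879.098 million years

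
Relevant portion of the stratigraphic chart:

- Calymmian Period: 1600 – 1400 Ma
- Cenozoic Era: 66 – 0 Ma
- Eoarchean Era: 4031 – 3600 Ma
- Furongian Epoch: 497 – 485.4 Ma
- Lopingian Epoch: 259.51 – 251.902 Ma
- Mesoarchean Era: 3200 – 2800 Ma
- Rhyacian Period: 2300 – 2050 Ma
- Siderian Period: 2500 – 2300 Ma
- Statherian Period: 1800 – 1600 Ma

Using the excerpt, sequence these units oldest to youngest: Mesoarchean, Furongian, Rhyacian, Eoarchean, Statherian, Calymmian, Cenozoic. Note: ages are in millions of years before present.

Eoarchean → Mesoarchean → Rhyacian → Statherian → Calymmian → Furongian → Cenozoic

The oldest of these is Eoarchean (starts 4031 Ma) and the youngest is Cenozoic (ends 0 Ma).
In between, by decreasing start age: Mesoarchean (3200), Rhyacian (2300), Statherian (1800), Calymmian (1600), Furongian (497).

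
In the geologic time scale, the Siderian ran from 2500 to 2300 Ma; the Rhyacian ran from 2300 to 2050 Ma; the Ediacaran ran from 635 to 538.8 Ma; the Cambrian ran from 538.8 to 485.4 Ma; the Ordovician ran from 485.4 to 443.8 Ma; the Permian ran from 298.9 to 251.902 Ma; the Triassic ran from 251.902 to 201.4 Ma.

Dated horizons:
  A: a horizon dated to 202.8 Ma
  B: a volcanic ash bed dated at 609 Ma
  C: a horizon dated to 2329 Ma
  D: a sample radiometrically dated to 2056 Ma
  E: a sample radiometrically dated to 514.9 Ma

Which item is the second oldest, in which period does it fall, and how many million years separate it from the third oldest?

D, in the Rhyacian; 1447 million years to B

Sorted oldest-first by Ma: C (2329), D (2056), B (609), E (514.9), A (202.8).
The second oldest is D at 2056 Ma, which lies in 2300–2050 Ma: the Rhyacian.
The third oldest is B at 609 Ma; separation = |2056 − 609| = 1447 Myr.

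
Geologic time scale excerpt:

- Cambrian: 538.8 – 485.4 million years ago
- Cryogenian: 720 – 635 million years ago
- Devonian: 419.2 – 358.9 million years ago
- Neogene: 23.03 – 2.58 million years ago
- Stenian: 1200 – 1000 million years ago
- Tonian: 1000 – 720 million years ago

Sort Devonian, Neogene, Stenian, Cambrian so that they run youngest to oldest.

The oldest of these is Stenian (starts 1200 Ma) and the youngest is Neogene (ends 2.58 Ma).
In between, by decreasing start age: Cambrian (538.8), Devonian (419.2).
Listing youngest first means reversing that sequence.

Neogene, Devonian, Cambrian, Stenian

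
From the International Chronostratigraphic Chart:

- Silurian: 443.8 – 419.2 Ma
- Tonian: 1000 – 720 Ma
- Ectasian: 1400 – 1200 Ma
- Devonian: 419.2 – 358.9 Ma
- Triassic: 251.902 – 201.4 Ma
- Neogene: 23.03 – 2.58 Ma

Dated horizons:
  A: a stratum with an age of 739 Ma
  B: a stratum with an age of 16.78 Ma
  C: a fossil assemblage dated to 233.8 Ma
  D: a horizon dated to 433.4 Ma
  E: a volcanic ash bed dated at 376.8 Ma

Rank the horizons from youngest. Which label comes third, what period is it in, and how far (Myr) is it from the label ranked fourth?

Sorted youngest-first by Ma: B (16.78), C (233.8), E (376.8), D (433.4), A (739).
The third youngest is E at 376.8 Ma, which lies in 419.2–358.9 Ma: the Devonian.
The fourth youngest is D at 433.4 Ma; separation = |376.8 − 433.4| = 56.6 Myr.

E, in the Devonian; 56.6 million years to D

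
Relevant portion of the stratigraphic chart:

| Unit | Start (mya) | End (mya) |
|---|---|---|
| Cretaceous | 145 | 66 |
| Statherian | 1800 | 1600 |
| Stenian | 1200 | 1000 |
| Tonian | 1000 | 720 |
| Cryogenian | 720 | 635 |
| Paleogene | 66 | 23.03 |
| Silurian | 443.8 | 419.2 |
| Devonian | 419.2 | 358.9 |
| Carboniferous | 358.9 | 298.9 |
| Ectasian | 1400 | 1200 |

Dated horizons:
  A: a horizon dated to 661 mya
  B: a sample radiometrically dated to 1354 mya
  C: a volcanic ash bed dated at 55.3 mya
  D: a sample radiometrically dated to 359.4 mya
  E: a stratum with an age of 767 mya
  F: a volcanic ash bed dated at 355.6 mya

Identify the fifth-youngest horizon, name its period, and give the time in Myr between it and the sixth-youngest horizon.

E, in the Tonian; 587 million years to B

Sorted youngest-first by Ma: C (55.3), F (355.6), D (359.4), A (661), E (767), B (1354).
The fifth youngest is E at 767 Ma, which lies in 1000–720 Ma: the Tonian.
The sixth youngest is B at 1354 Ma; separation = |767 − 1354| = 587 Myr.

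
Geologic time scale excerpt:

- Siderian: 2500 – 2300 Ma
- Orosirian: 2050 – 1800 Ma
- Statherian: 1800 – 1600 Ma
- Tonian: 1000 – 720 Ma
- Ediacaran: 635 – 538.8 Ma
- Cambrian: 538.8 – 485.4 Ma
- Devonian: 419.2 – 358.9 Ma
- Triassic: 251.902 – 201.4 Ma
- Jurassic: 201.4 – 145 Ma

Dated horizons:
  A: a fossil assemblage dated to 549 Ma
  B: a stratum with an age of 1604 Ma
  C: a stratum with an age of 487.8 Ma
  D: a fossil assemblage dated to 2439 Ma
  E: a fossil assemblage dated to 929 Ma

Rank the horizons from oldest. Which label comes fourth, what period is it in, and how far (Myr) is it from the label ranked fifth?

A, in the Ediacaran; 61.2 million years to C

Larger Ma means older, so oldest first: D 2439 > B 1604 > E 929 > A 549 > C 487.8.
Counting 4 along gives A (549 Ma); the excerpt puts that inside the Ediacaran, 635–538.8 Ma.
Next in line is C (487.8 Ma), and 549 − 487.8 = 61.2 Myr.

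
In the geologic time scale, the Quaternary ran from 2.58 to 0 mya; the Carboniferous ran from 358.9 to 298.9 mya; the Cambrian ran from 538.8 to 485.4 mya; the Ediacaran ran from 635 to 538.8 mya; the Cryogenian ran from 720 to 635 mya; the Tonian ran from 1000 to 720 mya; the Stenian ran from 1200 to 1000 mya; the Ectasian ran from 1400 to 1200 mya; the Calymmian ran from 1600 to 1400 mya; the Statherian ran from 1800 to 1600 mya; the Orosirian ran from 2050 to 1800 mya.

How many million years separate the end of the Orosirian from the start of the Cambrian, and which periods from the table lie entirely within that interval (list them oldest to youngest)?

The Orosirian closes at 1800 Ma and the Cambrian opens at 538.8 Ma, so the interval is 1800 − 538.8 = 1261.2 Myr.
A period fits inside if it starts at or after 1800 Ma and ends at or before 538.8 Ma; oldest first that gives Statherian, Calymmian, Ectasian, Stenian, Tonian, Cryogenian, Ediacaran.

1261.2 million years; Statherian, Calymmian, Ectasian, Stenian, Tonian, Cryogenian, Ediacaran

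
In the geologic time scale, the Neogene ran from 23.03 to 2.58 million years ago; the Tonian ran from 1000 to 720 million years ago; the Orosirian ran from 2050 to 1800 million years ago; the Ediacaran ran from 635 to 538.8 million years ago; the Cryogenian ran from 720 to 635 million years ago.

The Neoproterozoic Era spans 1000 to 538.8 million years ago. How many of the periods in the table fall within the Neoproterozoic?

Periods inside 1000–538.8 Ma: Tonian, Cryogenian, Ediacaran — 3 in total.

3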